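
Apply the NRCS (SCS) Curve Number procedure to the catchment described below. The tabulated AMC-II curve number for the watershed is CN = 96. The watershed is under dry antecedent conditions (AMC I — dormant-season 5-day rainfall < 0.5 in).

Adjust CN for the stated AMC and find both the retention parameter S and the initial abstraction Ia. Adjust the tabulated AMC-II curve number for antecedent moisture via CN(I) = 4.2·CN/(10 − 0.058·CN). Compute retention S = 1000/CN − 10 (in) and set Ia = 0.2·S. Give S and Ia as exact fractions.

CN(I) from CN(II)=96: (4.2·96)/(10 − 0.058·96) = 25200/277 ≈ 90.975
S = 1000/(25200/277) − 10 = 125/126 in ≈ 0.992 in
Ia = 0.2S: 0.2·0.992 = 0.198 in (exactly 25/126)

S = 125/126 in ≈ 0.992 in; Ia = 25/126 in ≈ 0.198 in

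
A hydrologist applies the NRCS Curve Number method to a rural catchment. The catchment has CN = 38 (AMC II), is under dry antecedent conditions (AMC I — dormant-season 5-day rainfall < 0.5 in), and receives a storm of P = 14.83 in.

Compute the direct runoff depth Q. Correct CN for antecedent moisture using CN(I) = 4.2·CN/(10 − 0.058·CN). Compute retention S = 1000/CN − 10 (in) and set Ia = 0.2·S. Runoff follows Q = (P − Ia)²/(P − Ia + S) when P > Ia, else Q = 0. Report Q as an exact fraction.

Dry (AMC I): CN(I) = 4.2·38/(10 − 0.058·38) = (798/5)/(1949/250) = 39900/1949 ≈ 20.472
S = 1000/(39900/1949) − 10 = 15500/399 in ≈ 38.847 in
Ia = 0.2S: 0.2·38.847 = 7.769 in (exactly 3100/399)
Excess rainfall: 14.830 − 7.769 = 7.061 in; P > Ia so Q > 0
Q: (281717/39900)² ÷ (1831717/39900) = 79364468089/73085508300 in (≈ 1.086 in)

Q = 79364468089/73085508300 in ≈ 1.086 in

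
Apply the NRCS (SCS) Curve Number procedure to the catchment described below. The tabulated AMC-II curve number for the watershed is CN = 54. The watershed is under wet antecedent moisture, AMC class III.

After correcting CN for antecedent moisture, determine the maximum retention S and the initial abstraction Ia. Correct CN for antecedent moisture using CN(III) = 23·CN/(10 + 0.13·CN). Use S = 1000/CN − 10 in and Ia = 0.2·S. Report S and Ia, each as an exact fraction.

Wet (AMC III): CN(III) = 23·54/(10 + 0.13·54) = 1242/(851/50) = 2700/37 ≈ 72.973
S = 1000/(2700/37) − 10 = 100/27 in ≈ 3.704 in
Ia = 0.2S: 0.2·3.704 = 0.741 in (exactly 20/27)

S = 100/27 in ≈ 3.704 in; Ia = 20/27 in ≈ 0.741 in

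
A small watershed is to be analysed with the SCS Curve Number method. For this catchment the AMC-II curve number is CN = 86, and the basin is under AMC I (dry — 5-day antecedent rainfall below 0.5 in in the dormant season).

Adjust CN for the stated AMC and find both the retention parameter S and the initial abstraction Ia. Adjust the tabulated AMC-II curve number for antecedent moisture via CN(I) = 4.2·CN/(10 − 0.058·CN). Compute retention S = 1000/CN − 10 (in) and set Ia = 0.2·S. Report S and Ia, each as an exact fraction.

S = 500/129 in ≈ 3.876 in; Ia = 100/129 in ≈ 0.775 in

CN(I) from CN(II)=86: (4.2·86)/(10 − 0.058·86) = 12900/179 ≈ 72.067
Retention S: 1000/CN − 10 with CN=72.067 → S = 500/129 ≈ 3.876 in
Ia = 0.2·(500/129) = 100/129 in ≈ 0.775 in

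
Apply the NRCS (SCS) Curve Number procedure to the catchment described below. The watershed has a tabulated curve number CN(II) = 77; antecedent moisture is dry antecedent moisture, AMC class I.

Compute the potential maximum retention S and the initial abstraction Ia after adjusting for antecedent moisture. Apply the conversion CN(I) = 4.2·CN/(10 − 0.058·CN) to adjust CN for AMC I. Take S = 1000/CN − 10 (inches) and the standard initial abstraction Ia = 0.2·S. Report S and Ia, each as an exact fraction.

S = 11500/1617 in ≈ 7.112 in; Ia = 2300/1617 in ≈ 1.422 in

CN(I) from CN(II)=77: (4.2·77)/(10 − 0.058·77) = 161700/2767 ≈ 58.439
Max retention: S = 1000/(161700/2767) − 10 = 11500/1617 in (≈ 7.112 in)
Ia = 0.2·(11500/1617) = 2300/1617 in ≈ 1.422 in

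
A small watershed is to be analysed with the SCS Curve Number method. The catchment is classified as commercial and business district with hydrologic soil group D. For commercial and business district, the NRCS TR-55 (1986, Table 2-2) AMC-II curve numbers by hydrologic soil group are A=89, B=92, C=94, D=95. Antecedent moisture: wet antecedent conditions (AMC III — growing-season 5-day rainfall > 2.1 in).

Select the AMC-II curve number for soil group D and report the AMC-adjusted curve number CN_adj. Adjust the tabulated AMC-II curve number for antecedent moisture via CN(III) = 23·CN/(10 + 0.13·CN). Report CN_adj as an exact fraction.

NRCS table: commercial and business district, soil group D → CN(II) = 95
CN(III) from CN(II)=95: (23·95)/(10 + 0.13·95) = 43700/447 ≈ 97.763

CN_adj = 43700/447 ≈ 97.763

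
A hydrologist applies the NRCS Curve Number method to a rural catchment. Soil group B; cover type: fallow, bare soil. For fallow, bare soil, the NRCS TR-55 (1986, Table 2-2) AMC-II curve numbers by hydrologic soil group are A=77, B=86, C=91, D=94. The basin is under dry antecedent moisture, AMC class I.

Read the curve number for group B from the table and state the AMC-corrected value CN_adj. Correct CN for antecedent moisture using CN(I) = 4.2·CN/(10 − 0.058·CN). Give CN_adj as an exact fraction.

CN_adj = 12900/179 ≈ 72.067

NRCS table: fallow, bare soil, soil group B → CN(II) = 86
Dry (AMC I): CN(I) = 4.2·86/(10 − 0.058·86) = (1806/5)/(1253/250) = 12900/179 ≈ 72.067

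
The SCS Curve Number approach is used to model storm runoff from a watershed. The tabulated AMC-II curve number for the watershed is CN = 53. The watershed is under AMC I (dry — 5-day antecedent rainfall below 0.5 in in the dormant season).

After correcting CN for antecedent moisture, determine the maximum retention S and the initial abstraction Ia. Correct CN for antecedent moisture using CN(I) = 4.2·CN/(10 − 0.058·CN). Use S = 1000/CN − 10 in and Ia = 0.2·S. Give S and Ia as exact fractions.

CN(I) from CN(II)=53: (4.2·53)/(10 − 0.058·53) = 111300/3463 ≈ 32.140
Max retention: S = 1000/(111300/3463) − 10 = 23500/1113 in (≈ 21.114 in)
Ia = 0.2S: 0.2·21.114 = 4.223 in (exactly 4700/1113)

S = 23500/1113 in ≈ 21.114 in; Ia = 4700/1113 in ≈ 4.223 in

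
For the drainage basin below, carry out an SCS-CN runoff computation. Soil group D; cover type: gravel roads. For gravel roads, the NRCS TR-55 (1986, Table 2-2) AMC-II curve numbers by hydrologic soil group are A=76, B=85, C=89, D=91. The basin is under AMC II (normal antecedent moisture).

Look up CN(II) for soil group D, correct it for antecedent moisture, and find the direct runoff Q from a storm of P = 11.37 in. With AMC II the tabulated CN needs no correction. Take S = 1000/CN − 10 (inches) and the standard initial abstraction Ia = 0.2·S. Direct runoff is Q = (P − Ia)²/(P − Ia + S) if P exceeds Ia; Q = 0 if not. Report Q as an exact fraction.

Q = 3445392963/335689900 in ≈ 10.264 in

NRCS table: gravel roads, soil group D → CN(II) = 91
Average conditions: CN = 91 (no AMC adjustment).
Retention S: 1000/CN − 10 with CN=91.000 → S = 90/91 ≈ 0.989 in
Ia = 0.2·(90/91) = 18/91 in ≈ 0.198 in
Excess rainfall: 11.370 − 0.198 = 11.172 in; P > Ia so Q > 0
Q = (101667/9100)²/((101667/9100) + 90/91) = (10336178889/82810000)/(110667/9100) = 3445392963/335689900 in ≈ 10.264 in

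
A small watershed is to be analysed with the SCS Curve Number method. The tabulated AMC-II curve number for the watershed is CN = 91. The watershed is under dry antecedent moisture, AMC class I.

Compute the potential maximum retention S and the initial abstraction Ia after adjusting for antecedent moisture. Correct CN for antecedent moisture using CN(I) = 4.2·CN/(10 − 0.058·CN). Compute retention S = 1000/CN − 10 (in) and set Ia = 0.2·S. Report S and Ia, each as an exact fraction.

Adjust CN=91 to AMC I: 4.2·91/(10 − 0.058·91) → (1911/5) ÷ (2361/500) = 63700/787 ≈ 80.940
Max retention: S = 1000/(63700/787) − 10 = 1500/637 in (≈ 2.355 in)
Ia = 0.2S: 0.2·2.355 = 0.471 in (exactly 300/637)

S = 1500/637 in ≈ 2.355 in; Ia = 300/637 in ≈ 0.471 in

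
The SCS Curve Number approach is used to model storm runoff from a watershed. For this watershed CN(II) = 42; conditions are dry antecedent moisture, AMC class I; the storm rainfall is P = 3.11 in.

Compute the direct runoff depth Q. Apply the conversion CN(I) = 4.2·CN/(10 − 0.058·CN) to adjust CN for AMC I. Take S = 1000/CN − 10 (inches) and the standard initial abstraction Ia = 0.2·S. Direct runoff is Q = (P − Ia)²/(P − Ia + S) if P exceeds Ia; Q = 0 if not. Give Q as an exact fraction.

Q = 0 in ≈ 0.000 in

CN(I) from CN(II)=42: (4.2·42)/(10 − 0.058·42) = 44100/1891 ≈ 23.321
Max retention: S = 1000/(44100/1891) − 10 = 14500/441 in (≈ 32.880 in)
Ia = 0.2·(14500/441) = 2900/441 in ≈ 6.576 in
P = 3.110 ≤ Ia = 6.576 in: entire storm abstracted, Q = 0.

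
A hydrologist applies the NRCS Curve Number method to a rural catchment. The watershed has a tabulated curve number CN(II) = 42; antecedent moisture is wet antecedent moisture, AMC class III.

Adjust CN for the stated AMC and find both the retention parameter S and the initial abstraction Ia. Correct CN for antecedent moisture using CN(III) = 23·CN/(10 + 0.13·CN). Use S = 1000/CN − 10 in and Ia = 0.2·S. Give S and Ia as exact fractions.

Adjust CN=42 to AMC III: 23·42/(10 + 0.13·42) → 966 ÷ (773/50) = 48300/773 ≈ 62.484
Max retention: S = 1000/(48300/773) − 10 = 2900/483 in (≈ 6.004 in)
Ia = 0.2·(2900/483) = 580/483 in ≈ 1.201 in

S = 2900/483 in ≈ 6.004 in; Ia = 580/483 in ≈ 1.201 in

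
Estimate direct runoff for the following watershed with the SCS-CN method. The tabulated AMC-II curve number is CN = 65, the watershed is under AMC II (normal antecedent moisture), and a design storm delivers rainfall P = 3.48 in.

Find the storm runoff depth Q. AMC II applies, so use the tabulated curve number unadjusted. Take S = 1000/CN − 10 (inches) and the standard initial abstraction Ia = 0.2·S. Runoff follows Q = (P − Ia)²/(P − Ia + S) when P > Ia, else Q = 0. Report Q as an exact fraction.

Q = 609961/822575 in ≈ 0.742 in

AMC II — tabulated CN = 65 applies directly.
Max retention: S = 1000/65 − 10 = 70/13 in (≈ 5.385 in)
Ia = 0.2·(70/13) = 14/13 in ≈ 1.077 in
P − Ia = 3.480 − 1.077 = 781/325 ≈ 2.403 in (> 0, runoff occurs)
Q = (781/325)²/((781/325) + 70/13) = (609961/105625)/(2531/325) = 609961/822575 in ≈ 0.742 in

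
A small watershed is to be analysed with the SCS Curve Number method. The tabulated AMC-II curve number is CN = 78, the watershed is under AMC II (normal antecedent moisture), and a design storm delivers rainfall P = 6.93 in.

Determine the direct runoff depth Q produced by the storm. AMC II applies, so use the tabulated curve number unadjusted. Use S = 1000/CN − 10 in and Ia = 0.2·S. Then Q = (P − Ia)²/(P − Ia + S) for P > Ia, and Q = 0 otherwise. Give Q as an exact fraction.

Q = 56034539/12702300 in ≈ 4.411 in

AMC II — tabulated CN = 78 applies directly.
S = 1000/78 − 10 = 110/39 in ≈ 2.821 in
Ia = 0.2·(110/39) = 22/39 in ≈ 0.564 in
Excess rainfall: 6.930 − 0.564 = 6.366 in; P > Ia so Q > 0
Q: (24827/3900)² ÷ (35827/3900) = 56034539/12702300 in (≈ 4.411 in)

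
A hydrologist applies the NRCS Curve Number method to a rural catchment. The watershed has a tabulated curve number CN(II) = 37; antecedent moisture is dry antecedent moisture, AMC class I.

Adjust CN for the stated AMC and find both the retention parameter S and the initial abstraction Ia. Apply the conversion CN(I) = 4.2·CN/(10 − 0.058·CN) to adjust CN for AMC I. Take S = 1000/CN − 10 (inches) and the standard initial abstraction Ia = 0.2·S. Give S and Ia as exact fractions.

CN(I) from CN(II)=37: (4.2·37)/(10 − 0.058·37) = 3700/187 ≈ 19.786
Retention S: 1000/CN − 10 with CN=19.786 → S = 1500/37 ≈ 40.541 in
Ia = 0.2·(1500/37) = 300/37 in ≈ 8.108 in

S = 1500/37 in ≈ 40.541 in; Ia = 300/37 in ≈ 8.108 in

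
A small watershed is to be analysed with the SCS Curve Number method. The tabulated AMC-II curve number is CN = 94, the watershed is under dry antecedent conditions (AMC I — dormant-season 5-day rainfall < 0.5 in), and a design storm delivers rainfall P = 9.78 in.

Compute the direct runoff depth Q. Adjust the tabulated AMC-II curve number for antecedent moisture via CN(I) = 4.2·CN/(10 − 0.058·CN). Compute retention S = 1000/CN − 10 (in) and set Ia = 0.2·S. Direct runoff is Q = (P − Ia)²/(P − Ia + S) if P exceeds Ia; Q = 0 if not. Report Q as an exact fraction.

Q = 24298886161/2975492450 in ≈ 8.166 in

Dry (AMC I): CN(I) = 4.2·94/(10 − 0.058·94) = (1974/5)/(1137/250) = 32900/379 ≈ 86.807
Max retention: S = 1000/(32900/379) − 10 = 500/329 in (≈ 1.520 in)
Ia = 0.2·(500/329) = 100/329 in ≈ 0.304 in
Since P=9.780 > Ia=0.304: effective rainfall P−Ia = 155881/16450 in
Q = (155881/16450)²/((155881/16450) + 500/329) = (24298886161/270602500)/(180881/16450) = 24298886161/2975492450 in ≈ 8.166 in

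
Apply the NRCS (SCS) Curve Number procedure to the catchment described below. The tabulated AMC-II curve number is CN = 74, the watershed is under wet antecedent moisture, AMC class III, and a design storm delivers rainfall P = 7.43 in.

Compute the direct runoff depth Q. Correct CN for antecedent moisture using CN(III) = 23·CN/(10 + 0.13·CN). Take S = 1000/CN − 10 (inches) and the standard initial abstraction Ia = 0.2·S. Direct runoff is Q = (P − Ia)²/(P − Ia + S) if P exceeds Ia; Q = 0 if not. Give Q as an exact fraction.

Adjust CN=74 to AMC III: 23·74/(10 + 0.13·74) → 1702 ÷ (981/50) = 85100/981 ≈ 86.748
Max retention: S = 1000/(85100/981) − 10 = 1300/851 in (≈ 1.528 in)
Ia = 0.2S: 0.2·1.528 = 0.306 in (exactly 260/851)
P − Ia = 7.430 − 0.306 = 606293/85100 ≈ 7.124 in (> 0, runoff occurs)
Runoff Q = (P−Ia)²/(P−Ia+S) = (7.124)²/(7.124+1.528) = 367591201849/62658534300 ≈ 5.867 in

Q = 367591201849/62658534300 in ≈ 5.867 in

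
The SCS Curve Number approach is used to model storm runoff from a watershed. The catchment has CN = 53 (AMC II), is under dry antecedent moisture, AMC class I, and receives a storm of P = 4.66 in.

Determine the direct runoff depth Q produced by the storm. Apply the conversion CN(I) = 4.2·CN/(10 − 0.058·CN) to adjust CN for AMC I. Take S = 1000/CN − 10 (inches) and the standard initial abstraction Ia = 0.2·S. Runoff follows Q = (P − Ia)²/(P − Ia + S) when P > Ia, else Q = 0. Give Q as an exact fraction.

Q = 591900241/66742658850 in ≈ 0.009 in

Adjust CN=53 to AMC I: 4.2·53/(10 − 0.058·53) → (1113/5) ÷ (3463/500) = 111300/3463 ≈ 32.140
Max retention: S = 1000/(111300/3463) − 10 = 23500/1113 in (≈ 21.114 in)
Ia = 0.2S: 0.2·21.114 = 4.223 in (exactly 4700/1113)
Excess rainfall: 4.660 − 4.223 = 0.437 in; P > Ia so Q > 0
Q = (24329/55650)²/((24329/55650) + 23500/1113) = (591900241/3096922500)/(1199329/55650) = 591900241/66742658850 in ≈ 0.009 in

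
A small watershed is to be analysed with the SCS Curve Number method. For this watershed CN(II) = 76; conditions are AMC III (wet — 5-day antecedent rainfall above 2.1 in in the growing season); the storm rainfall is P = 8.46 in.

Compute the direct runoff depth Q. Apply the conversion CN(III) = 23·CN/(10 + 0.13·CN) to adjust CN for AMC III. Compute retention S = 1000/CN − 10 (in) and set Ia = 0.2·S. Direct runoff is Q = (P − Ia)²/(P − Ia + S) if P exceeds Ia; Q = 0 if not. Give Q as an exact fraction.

Wet (AMC III): CN(III) = 23·76/(10 + 0.13·76) = 1748/(497/25) = 43700/497 ≈ 87.928
Retention S: 1000/CN − 10 with CN=87.928 → S = 600/437 ≈ 1.373 in
Ia = 0.2S: 0.2·1.373 = 0.275 in (exactly 120/437)
Since P=8.460 > Ia=0.275: effective rainfall P−Ia = 178851/21850 in
Q: (178851/21850)² ÷ (208851/21850) = 10662560067/1521131450 in (≈ 7.010 in)

Q = 10662560067/1521131450 in ≈ 7.010 in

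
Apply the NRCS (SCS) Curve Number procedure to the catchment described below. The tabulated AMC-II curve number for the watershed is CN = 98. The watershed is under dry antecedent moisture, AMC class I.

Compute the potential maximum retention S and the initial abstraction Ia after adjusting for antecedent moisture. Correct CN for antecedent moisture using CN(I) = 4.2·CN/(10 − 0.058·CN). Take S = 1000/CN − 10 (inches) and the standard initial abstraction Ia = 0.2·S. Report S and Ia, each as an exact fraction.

S = 500/1029 in ≈ 0.486 in; Ia = 100/1029 in ≈ 0.097 in

Dry (AMC I): CN(I) = 4.2·98/(10 − 0.058·98) = (2058/5)/(1079/250) = 102900/1079 ≈ 95.366
Retention S: 1000/CN − 10 with CN=95.366 → S = 500/1029 ≈ 0.486 in
Ia = 0.2·(500/1029) = 100/1029 in ≈ 0.097 in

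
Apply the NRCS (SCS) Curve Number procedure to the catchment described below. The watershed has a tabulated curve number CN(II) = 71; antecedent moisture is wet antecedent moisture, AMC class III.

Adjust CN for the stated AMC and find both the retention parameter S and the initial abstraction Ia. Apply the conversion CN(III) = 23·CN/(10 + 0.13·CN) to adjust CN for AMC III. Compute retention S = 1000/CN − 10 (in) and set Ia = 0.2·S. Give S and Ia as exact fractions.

S = 2900/1633 in ≈ 1.776 in; Ia = 580/1633 in ≈ 0.355 in

Wet (AMC III): CN(III) = 23·71/(10 + 0.13·71) = 1633/(1923/100) = 163300/1923 ≈ 84.919
Max retention: S = 1000/(163300/1923) − 10 = 2900/1633 in (≈ 1.776 in)
Ia = 0.2S: 0.2·1.776 = 0.355 in (exactly 580/1633)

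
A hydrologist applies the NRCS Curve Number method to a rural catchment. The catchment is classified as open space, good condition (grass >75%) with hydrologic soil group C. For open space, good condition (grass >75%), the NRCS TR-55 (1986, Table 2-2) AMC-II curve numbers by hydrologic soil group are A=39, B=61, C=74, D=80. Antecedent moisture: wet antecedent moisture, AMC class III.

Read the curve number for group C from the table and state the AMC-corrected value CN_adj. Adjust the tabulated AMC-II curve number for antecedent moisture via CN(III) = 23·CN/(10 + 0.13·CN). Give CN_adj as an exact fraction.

NRCS table: open space, good condition (grass >75%), soil group C → CN(II) = 74
Adjust CN=74 to AMC III: 23·74/(10 + 0.13·74) → 1702 ÷ (981/50) = 85100/981 ≈ 86.748

CN_adj = 85100/981 ≈ 86.748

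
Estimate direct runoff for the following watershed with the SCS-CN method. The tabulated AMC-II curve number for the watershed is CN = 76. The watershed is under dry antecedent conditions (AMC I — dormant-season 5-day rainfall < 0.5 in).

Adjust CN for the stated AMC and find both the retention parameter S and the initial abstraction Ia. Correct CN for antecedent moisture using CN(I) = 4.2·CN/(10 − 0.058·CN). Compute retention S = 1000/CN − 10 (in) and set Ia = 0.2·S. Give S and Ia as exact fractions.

Adjust CN=76 to AMC I: 4.2·76/(10 − 0.058·76) → (1596/5) ÷ (699/125) = 13300/233 ≈ 57.082
S = 1000/(13300/233) − 10 = 1000/133 in ≈ 7.519 in
Ia = 0.2·(1000/133) = 200/133 in ≈ 1.504 in

S = 1000/133 in ≈ 7.519 in; Ia = 200/133 in ≈ 1.504 in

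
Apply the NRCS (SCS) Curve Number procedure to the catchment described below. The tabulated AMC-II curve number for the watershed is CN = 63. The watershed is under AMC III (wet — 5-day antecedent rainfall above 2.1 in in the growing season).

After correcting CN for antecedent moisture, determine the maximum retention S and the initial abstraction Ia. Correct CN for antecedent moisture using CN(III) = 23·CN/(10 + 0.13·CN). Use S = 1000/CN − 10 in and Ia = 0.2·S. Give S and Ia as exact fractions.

S = 3700/1449 in ≈ 2.553 in; Ia = 740/1449 in ≈ 0.511 in

CN(III) from CN(II)=63: (23·63)/(10 + 0.13·63) = 144900/1819 ≈ 79.659
Retention S: 1000/CN − 10 with CN=79.659 → S = 3700/1449 ≈ 2.553 in
Initial abstraction Ia = S/5 = (3700/1449)/5 = 740/1449 ≈ 0.511 in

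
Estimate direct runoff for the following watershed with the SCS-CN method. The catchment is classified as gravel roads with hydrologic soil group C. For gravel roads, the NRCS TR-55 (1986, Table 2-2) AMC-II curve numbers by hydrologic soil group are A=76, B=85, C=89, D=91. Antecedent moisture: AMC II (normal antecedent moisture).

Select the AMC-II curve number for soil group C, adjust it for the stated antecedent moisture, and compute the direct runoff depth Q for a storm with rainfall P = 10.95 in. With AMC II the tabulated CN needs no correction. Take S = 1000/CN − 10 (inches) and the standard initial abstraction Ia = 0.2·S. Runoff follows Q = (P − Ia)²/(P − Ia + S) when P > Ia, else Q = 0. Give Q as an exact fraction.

NRCS table: gravel roads, soil group C → CN(II) = 89
AMC II — tabulated CN = 89 applies directly.
S = 1000/89 − 10 = 110/89 in ≈ 1.236 in
Initial abstraction Ia = S/5 = (110/89)/5 = 22/89 ≈ 0.247 in
Excess rainfall: 10.950 − 0.247 = 10.703 in; P > Ia so Q > 0
Q: (19051/1780)² ÷ (21251/1780) = 362940601/37826780 in (≈ 9.595 in)

Q = 362940601/37826780 in ≈ 9.595 in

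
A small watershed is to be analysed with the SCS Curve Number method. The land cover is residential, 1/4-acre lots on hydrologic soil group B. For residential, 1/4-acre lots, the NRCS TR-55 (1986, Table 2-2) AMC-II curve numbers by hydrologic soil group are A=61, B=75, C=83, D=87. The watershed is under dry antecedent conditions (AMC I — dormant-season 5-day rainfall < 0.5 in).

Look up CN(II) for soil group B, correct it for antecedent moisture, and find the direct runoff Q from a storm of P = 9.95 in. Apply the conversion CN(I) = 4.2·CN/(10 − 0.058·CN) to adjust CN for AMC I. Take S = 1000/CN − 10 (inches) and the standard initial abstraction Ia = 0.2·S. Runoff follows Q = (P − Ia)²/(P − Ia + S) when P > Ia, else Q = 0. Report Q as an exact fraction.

NRCS table: residential, 1/4-acre lots, soil group B → CN(II) = 75
Dry (AMC I): CN(I) = 4.2·75/(10 − 0.058·75) = 315/(113/20) = 6300/113 ≈ 55.752
S = 1000/(6300/113) − 10 = 500/63 in ≈ 7.937 in
Initial abstraction Ia = S/5 = (500/63)/5 = 100/63 ≈ 1.587 in
Since P=9.950 > Ia=1.587: effective rainfall P−Ia = 10537/1260 in
Runoff Q = (P−Ia)²/(P−Ia+S) = (8.363)²/(8.363+7.937) = 111028369/25876620 ≈ 4.291 in

Q = 111028369/25876620 in ≈ 4.291 in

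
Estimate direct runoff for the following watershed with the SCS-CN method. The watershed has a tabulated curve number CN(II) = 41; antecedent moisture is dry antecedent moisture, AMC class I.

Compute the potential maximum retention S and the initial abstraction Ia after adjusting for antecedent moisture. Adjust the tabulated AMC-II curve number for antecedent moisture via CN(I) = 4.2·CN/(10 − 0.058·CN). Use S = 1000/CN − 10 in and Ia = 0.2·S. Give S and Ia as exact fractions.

Dry (AMC I): CN(I) = 4.2·41/(10 − 0.058·41) = (861/5)/(3811/500) = 86100/3811 ≈ 22.592
Retention S: 1000/CN − 10 with CN=22.592 → S = 29500/861 ≈ 34.262 in
Initial abstraction Ia = S/5 = (29500/861)/5 = 5900/861 ≈ 6.852 in

S = 29500/861 in ≈ 34.262 in; Ia = 5900/861 in ≈ 6.852 in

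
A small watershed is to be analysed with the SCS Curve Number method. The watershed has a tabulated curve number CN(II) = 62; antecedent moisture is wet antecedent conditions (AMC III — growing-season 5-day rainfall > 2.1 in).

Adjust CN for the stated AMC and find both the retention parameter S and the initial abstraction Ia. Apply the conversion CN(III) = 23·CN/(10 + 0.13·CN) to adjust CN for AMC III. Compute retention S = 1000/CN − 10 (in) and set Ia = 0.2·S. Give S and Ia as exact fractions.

Adjust CN=62 to AMC III: 23·62/(10 + 0.13·62) → 1426 ÷ (903/50) = 71300/903 ≈ 78.959
S = 1000/(71300/903) − 10 = 1900/713 in ≈ 2.665 in
Ia = 0.2·(1900/713) = 380/713 in ≈ 0.533 in

S = 1900/713 in ≈ 2.665 in; Ia = 380/713 in ≈ 0.533 in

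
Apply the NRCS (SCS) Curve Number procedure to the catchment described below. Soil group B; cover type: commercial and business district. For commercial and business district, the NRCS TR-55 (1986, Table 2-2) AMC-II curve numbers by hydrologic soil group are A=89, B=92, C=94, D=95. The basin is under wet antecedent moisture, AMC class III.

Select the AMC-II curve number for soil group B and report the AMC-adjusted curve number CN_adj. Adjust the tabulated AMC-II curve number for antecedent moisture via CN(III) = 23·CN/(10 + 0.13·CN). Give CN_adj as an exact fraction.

NRCS table: commercial and business district, soil group B → CN(II) = 92
Adjust CN=92 to AMC III: 23·92/(10 + 0.13·92) → 2116 ÷ (549/25) = 52900/549 ≈ 96.357

CN_adj = 52900/549 ≈ 96.357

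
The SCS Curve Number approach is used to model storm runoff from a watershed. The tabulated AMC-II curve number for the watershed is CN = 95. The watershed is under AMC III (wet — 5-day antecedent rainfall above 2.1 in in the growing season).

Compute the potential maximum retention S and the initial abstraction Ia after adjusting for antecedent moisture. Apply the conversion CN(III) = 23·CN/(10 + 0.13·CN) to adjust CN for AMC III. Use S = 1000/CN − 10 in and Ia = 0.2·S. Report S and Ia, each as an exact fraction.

Adjust CN=95 to AMC III: 23·95/(10 + 0.13·95) → 2185 ÷ (447/20) = 43700/447 ≈ 97.763
S = 1000/(43700/447) − 10 = 100/437 in ≈ 0.229 in
Initial abstraction Ia = S/5 = (100/437)/5 = 20/437 ≈ 0.046 in

S = 100/437 in ≈ 0.229 in; Ia = 20/437 in ≈ 0.046 in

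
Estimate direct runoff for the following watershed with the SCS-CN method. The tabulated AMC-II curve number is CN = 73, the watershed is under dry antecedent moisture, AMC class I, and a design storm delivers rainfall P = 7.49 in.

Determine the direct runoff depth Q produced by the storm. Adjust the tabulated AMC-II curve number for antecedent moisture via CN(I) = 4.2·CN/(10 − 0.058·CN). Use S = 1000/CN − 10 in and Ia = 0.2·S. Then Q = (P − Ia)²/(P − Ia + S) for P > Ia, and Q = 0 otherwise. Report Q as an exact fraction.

Q = 85696122121/37953962900 in ≈ 2.258 in

Adjust CN=73 to AMC I: 4.2·73/(10 − 0.058·73) → (1533/5) ÷ (2883/500) = 51100/961 ≈ 53.174
Retention S: 1000/CN − 10 with CN=53.174 → S = 4500/511 ≈ 8.806 in
Ia = 0.2S: 0.2·8.806 = 1.761 in (exactly 900/511)
Since P=7.490 > Ia=1.761: effective rainfall P−Ia = 292739/51100 in
Q = (292739/51100)²/((292739/51100) + 4500/511) = (85696122121/2611210000)/(742739/51100) = 85696122121/37953962900 in ≈ 2.258 in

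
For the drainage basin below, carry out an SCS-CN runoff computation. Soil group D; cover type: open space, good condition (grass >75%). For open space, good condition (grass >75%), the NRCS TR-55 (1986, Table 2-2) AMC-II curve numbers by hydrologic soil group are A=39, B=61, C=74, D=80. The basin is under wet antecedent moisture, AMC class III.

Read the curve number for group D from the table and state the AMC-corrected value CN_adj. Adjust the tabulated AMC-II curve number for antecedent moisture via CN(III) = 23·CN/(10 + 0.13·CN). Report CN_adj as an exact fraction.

NRCS table: open space, good condition (grass >75%), soil group D → CN(II) = 80
CN(III) from CN(II)=80: (23·80)/(10 + 0.13·80) = 4600/51 ≈ 90.196

CN_adj = 4600/51 ≈ 90.196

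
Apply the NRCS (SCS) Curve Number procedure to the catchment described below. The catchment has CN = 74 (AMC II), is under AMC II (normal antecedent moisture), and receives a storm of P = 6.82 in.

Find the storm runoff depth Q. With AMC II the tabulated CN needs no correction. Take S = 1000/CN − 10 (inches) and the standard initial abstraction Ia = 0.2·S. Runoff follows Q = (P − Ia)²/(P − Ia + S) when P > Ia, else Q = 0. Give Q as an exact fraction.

Average conditions: CN = 74 (no AMC adjustment).
Retention S: 1000/CN − 10 with CN=74.000 → S = 130/37 ≈ 3.514 in
Ia = 0.2S: 0.2·3.514 = 0.703 in (exactly 26/37)
P − Ia = 6.820 − 0.703 = 11317/1850 ≈ 6.117 in (> 0, runoff occurs)
Q: (11317/1850)² ÷ (17817/1850) = 128074489/32961450 in (≈ 3.886 in)

Q = 128074489/32961450 in ≈ 3.886 in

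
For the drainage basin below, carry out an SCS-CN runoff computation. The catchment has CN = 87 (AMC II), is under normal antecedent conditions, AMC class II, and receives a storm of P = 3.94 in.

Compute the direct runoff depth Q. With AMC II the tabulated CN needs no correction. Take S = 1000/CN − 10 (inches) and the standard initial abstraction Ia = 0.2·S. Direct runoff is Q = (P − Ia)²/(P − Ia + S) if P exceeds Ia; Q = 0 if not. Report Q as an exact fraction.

CN(II) = 87; AMC II needs no correction.
Retention S: 1000/CN − 10 with CN=87.000 → S = 130/87 ≈ 1.494 in
Initial abstraction Ia = S/5 = (130/87)/5 = 26/87 ≈ 0.299 in
Since P=3.940 > Ia=0.299: effective rainfall P−Ia = 15839/4350 in
Q: (15839/4350)² ÷ (22339/4350) = 250873921/97174650 in (≈ 2.582 in)

Q = 250873921/97174650 in ≈ 2.582 in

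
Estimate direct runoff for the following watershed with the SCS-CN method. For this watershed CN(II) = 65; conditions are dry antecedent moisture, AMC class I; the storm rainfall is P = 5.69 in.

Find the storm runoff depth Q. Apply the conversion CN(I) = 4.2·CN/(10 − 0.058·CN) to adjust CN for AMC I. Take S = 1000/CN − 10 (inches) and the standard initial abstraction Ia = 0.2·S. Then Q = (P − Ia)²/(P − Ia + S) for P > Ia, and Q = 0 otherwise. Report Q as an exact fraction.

Q = 148620481/242544900 in ≈ 0.613 in

Adjust CN=65 to AMC I: 4.2·65/(10 − 0.058·65) → 273 ÷ (623/100) = 3900/89 ≈ 43.820
Max retention: S = 1000/(3900/89) − 10 = 500/39 in (≈ 12.821 in)
Initial abstraction Ia = S/5 = (500/39)/5 = 100/39 ≈ 2.564 in
Since P=5.690 > Ia=2.564: effective rainfall P−Ia = 12191/3900 in
Q: (12191/3900)² ÷ (62191/3900) = 148620481/242544900 in (≈ 0.613 in)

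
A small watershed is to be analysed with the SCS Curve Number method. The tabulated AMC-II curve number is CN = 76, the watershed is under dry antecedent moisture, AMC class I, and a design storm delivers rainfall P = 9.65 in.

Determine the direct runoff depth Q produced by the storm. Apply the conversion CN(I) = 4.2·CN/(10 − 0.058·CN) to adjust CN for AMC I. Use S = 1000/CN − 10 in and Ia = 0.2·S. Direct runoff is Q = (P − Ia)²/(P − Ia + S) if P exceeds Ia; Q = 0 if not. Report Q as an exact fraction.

Adjust CN=76 to AMC I: 4.2·76/(10 − 0.058·76) → (1596/5) ÷ (699/125) = 13300/233 ≈ 57.082
Max retention: S = 1000/(13300/233) − 10 = 1000/133 in (≈ 7.519 in)
Ia = 0.2·(1000/133) = 200/133 in ≈ 1.504 in
Excess rainfall: 9.650 − 1.504 = 8.146 in; P > Ia so Q > 0
Q: (21669/2660)² ÷ (41669/2660) = 469545561/110839540 in (≈ 4.236 in)

Q = 469545561/110839540 in ≈ 4.236 in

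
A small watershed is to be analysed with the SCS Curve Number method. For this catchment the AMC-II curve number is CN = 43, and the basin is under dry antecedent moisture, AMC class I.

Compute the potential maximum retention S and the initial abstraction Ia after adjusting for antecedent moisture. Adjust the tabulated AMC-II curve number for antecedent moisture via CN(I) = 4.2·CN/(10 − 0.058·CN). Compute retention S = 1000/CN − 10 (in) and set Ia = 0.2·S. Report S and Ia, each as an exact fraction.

CN(I) from CN(II)=43: (4.2·43)/(10 − 0.058·43) = 30100/1251 ≈ 24.061
Max retention: S = 1000/(30100/1251) − 10 = 9500/301 in (≈ 31.561 in)
Ia = 0.2S: 0.2·31.561 = 6.312 in (exactly 1900/301)

S = 9500/301 in ≈ 31.561 in; Ia = 1900/301 in ≈ 6.312 in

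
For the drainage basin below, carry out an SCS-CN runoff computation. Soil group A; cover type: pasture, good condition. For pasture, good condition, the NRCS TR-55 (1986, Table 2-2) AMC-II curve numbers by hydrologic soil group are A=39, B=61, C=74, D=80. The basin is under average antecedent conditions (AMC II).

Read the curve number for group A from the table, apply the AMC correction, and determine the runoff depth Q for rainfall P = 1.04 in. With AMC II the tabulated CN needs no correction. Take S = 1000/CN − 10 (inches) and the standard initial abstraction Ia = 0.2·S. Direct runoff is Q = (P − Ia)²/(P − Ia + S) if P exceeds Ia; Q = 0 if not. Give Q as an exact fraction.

Q = 0 in ≈ 0.000 in

NRCS table: pasture, good condition, soil group A → CN(II) = 39
Average conditions: CN = 39 (no AMC adjustment).
Retention S: 1000/CN − 10 with CN=39.000 → S = 610/39 ≈ 15.641 in
Ia = 0.2S: 0.2·15.641 = 3.128 in (exactly 122/39)
P = 1.040 ≤ Ia = 3.128 in: entire storm abstracted, Q = 0.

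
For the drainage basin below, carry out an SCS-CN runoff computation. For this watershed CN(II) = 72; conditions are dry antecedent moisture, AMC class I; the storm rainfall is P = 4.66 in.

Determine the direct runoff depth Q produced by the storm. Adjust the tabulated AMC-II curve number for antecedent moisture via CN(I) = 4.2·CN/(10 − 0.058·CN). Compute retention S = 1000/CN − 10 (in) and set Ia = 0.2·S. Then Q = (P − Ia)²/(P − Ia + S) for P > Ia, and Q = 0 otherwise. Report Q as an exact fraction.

Dry (AMC I): CN(I) = 4.2·72/(10 − 0.058·72) = (1512/5)/(728/125) = 675/13 ≈ 51.923
S = 1000/(675/13) − 10 = 250/27 in ≈ 9.259 in
Ia = 0.2S: 0.2·9.259 = 1.852 in (exactly 50/27)
P − Ia = 4.660 − 1.852 = 3791/1350 ≈ 2.808 in (> 0, runoff occurs)
Q: (3791/1350)² ÷ (16291/1350) = 14371681/21992850 in (≈ 0.653 in)

Q = 14371681/21992850 in ≈ 0.653 in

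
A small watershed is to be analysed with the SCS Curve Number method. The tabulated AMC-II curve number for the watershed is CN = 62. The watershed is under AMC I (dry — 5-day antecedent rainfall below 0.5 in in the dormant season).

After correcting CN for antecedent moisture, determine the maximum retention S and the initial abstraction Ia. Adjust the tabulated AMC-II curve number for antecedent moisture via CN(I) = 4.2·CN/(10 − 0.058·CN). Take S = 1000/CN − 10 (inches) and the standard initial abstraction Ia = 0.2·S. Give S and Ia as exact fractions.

CN(I) from CN(II)=62: (4.2·62)/(10 − 0.058·62) = 65100/1601 ≈ 40.662
Max retention: S = 1000/(65100/1601) − 10 = 9500/651 in (≈ 14.593 in)
Initial abstraction Ia = S/5 = (9500/651)/5 = 1900/651 ≈ 2.919 in

S = 9500/651 in ≈ 14.593 in; Ia = 1900/651 in ≈ 2.919 in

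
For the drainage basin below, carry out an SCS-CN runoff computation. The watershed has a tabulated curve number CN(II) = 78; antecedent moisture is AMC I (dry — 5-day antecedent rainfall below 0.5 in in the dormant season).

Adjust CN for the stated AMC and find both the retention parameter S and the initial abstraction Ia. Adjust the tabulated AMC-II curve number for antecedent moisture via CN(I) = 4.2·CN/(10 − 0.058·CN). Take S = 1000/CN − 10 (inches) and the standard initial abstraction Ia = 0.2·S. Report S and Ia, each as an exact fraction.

S = 5500/819 in ≈ 6.716 in; Ia = 1100/819 in ≈ 1.343 in

Dry (AMC I): CN(I) = 4.2·78/(10 − 0.058·78) = (1638/5)/(1369/250) = 81900/1369 ≈ 59.825
Retention S: 1000/CN − 10 with CN=59.825 → S = 5500/819 ≈ 6.716 in
Ia = 0.2·(5500/819) = 1100/819 in ≈ 1.343 in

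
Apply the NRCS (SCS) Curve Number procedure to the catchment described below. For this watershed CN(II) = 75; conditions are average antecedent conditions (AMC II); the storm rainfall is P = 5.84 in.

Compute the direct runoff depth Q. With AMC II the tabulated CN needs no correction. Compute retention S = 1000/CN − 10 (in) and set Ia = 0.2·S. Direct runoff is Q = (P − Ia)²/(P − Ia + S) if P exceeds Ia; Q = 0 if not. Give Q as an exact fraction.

Q = 75272/23925 in ≈ 3.146 in

Average conditions: CN = 75 (no AMC adjustment).
Retention S: 1000/CN − 10 with CN=75.000 → S = 10/3 ≈ 3.333 in
Ia = 0.2S: 0.2·3.333 = 0.667 in (exactly 2/3)
Excess rainfall: 5.840 − 0.667 = 5.173 in; P > Ia so Q > 0
Runoff Q = (P−Ia)²/(P−Ia+S) = (5.173)²/(5.173+3.333) = 75272/23925 ≈ 3.146 in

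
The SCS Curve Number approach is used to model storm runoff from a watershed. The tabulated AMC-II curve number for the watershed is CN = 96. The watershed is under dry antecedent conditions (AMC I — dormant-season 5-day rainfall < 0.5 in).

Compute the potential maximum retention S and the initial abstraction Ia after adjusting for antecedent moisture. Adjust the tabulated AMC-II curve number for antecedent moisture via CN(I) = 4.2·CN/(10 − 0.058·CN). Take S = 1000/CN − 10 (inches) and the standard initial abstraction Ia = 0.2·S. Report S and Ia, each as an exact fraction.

CN(I) from CN(II)=96: (4.2·96)/(10 − 0.058·96) = 25200/277 ≈ 90.975
Retention S: 1000/CN − 10 with CN=90.975 → S = 125/126 ≈ 0.992 in
Initial abstraction Ia = S/5 = (125/126)/5 = 25/126 ≈ 0.198 in

S = 125/126 in ≈ 0.992 in; Ia = 25/126 in ≈ 0.198 in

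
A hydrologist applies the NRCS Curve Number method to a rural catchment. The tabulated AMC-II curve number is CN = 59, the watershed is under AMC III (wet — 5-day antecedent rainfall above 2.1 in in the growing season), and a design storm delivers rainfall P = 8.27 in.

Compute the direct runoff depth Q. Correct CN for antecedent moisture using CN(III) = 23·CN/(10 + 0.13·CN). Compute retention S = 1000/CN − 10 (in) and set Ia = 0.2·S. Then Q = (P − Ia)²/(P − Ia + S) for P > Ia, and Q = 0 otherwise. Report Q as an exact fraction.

Adjust CN=59 to AMC III: 23·59/(10 + 0.13·59) → 1357 ÷ (1767/100) = 135700/1767 ≈ 76.797
Max retention: S = 1000/(135700/1767) − 10 = 4100/1357 in (≈ 3.021 in)
Ia = 0.2·(4100/1357) = 820/1357 in ≈ 0.604 in
Since P=8.270 > Ia=0.604: effective rainfall P−Ia = 1040239/135700 in
Q = (1040239/135700)²/((1040239/135700) + 4100/1357) = (1082097177121/18414490000)/(1450239/135700) = 1082097177121/196797432300 in ≈ 5.499 in

Q = 1082097177121/196797432300 in ≈ 5.499 in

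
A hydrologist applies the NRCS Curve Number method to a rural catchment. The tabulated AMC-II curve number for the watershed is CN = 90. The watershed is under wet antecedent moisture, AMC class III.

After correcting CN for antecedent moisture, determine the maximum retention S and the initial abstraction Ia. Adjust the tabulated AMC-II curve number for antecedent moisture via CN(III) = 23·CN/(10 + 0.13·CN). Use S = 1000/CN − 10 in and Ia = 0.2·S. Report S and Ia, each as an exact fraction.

CN(III) from CN(II)=90: (23·90)/(10 + 0.13·90) = 20700/217 ≈ 95.392
Max retention: S = 1000/(20700/217) − 10 = 100/207 in (≈ 0.483 in)
Initial abstraction Ia = S/5 = (100/207)/5 = 20/207 ≈ 0.097 in

S = 100/207 in ≈ 0.483 in; Ia = 20/207 in ≈ 0.097 in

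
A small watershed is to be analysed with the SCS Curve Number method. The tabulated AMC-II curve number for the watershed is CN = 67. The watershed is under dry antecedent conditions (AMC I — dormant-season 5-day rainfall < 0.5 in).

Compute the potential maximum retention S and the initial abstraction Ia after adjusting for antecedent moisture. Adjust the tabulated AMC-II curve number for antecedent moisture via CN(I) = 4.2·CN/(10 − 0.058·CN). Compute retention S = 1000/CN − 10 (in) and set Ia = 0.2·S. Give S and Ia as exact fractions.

S = 5500/469 in ≈ 11.727 in; Ia = 1100/469 in ≈ 2.345 in

Dry (AMC I): CN(I) = 4.2·67/(10 − 0.058·67) = (1407/5)/(3057/500) = 46900/1019 ≈ 46.026
S = 1000/(46900/1019) − 10 = 5500/469 in ≈ 11.727 in
Ia = 0.2·(5500/469) = 1100/469 in ≈ 2.345 in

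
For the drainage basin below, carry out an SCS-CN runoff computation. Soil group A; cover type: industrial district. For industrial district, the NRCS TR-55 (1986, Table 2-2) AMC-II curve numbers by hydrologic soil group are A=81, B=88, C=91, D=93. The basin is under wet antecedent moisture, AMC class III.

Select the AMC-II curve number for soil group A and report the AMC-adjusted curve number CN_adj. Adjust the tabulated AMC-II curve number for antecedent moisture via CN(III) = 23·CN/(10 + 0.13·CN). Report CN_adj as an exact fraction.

NRCS table: industrial district, soil group A → CN(II) = 81
CN(III) from CN(II)=81: (23·81)/(10 + 0.13·81) = 186300/2053 ≈ 90.745

CN_adj = 186300/2053 ≈ 90.745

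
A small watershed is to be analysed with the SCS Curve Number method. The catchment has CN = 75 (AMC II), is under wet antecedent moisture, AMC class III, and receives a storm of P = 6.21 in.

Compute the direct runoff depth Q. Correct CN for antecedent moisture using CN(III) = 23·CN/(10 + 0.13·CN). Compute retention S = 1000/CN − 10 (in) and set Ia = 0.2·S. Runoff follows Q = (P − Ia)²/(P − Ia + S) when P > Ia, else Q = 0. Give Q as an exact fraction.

CN(III) from CN(II)=75: (23·75)/(10 + 0.13·75) = 6900/79 ≈ 87.342
S = 1000/(6900/79) − 10 = 100/69 in ≈ 1.449 in
Ia = 0.2S: 0.2·1.449 = 0.290 in (exactly 20/69)
Excess rainfall: 6.210 − 0.290 = 5.920 in; P > Ia so Q > 0
Q: (40849/6900)² ÷ (50849/6900) = 1668640801/350858100 in (≈ 4.756 in)

Q = 1668640801/350858100 in ≈ 4.756 in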